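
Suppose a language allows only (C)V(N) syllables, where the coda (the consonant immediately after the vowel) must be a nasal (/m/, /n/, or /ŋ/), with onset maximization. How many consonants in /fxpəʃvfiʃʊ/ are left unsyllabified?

4

The consonants /f/, /x/, /ʃ/, /v/ cannot be parsed into a legal (C)V(N) syllable (only a nasal (/m/, /n/, or /ŋ/) is licensed in coda position; onsets are limited to one consonant).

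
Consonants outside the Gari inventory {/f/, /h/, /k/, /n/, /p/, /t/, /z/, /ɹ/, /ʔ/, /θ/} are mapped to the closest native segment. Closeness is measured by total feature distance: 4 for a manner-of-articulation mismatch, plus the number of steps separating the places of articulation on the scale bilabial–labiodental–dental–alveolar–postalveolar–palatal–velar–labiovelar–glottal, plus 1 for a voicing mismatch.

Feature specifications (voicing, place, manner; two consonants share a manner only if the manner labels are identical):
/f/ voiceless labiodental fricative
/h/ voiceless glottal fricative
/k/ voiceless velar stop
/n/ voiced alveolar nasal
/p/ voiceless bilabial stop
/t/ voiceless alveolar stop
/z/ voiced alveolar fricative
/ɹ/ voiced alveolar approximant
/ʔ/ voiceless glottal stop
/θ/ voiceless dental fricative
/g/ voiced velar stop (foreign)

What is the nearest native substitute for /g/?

/k/ is closest: same manner (stop), place distance 0 (velar→velar), voicing differs (+1); total 1. Next closest is /ʔ/ at distance 3.

k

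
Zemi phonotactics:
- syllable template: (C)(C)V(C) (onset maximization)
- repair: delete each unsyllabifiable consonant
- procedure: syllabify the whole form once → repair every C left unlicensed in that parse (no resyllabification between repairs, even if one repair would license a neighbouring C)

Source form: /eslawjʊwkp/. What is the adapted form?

The consonants /k/, /p/ cannot be parsed into a legal (C)(C)V(C) syllable (at most one coda consonant is licensed; onsets may contain at most 2 consonants).
Each unlicensed consonant is deleted: /k/, /p/.

eslawjʊw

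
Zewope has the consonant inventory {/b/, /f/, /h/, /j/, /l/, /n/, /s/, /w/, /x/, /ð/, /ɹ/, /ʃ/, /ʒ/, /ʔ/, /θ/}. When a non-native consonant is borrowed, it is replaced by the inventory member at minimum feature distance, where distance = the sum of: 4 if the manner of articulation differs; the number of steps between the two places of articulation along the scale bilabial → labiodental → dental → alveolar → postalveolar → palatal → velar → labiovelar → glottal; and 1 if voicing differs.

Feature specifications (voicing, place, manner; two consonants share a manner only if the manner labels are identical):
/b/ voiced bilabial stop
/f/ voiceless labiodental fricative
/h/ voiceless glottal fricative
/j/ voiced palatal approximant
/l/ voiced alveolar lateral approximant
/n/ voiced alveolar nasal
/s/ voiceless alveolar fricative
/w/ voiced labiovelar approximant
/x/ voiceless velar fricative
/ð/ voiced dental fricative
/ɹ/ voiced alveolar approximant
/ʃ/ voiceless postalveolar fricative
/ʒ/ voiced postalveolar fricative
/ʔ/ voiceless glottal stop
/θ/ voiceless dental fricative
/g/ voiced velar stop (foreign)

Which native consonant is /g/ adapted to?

ʔ

/ʔ/ is closest: same manner (stop), place distance 2 (velar→glottal), voicing differs (+1); total 3. Next closest is /j/ at distance 5.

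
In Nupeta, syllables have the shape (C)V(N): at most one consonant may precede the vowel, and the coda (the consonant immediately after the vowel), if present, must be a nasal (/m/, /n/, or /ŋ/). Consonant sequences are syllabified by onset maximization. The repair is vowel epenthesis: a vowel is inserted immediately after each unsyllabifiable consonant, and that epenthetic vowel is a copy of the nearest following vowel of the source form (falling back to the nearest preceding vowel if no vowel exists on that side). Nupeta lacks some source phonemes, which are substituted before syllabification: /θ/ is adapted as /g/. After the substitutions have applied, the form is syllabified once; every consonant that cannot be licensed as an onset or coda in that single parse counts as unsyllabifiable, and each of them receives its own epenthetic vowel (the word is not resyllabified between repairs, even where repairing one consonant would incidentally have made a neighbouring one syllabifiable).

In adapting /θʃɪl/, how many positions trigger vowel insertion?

2

After substitution the input is /gʃɪl/.
The unsyllabifiable consonants are /g/, /l/; each receives one epenthetic vowel.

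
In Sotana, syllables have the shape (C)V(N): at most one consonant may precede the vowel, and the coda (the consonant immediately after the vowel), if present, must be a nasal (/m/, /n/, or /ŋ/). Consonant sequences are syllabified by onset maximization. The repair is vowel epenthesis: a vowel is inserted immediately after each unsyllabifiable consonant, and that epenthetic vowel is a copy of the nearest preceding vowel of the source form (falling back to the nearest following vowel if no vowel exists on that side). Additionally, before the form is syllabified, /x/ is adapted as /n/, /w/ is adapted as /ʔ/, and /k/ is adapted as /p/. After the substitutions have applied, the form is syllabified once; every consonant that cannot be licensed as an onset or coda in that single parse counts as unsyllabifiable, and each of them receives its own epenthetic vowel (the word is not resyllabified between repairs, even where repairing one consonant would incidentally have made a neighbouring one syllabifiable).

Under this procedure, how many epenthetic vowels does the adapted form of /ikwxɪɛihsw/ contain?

5

After substitution the input is /ipʔnɪɛihsʔ/.
The unsyllabifiable consonants are /p/, /ʔ/, /h/, /s/, /ʔ/; each receives one epenthetic vowel.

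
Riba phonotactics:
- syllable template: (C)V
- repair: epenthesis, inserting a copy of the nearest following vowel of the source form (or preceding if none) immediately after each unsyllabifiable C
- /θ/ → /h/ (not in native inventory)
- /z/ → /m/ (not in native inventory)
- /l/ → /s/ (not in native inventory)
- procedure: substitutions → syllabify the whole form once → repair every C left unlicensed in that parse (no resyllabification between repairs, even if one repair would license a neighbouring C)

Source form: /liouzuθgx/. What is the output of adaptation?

sioumuhuguxu

Substitution: /l/ → /s/, /z/ → /m/, /θ/ → /h/, giving /sioumuhgx/.
The consonants /h/, /g/, /x/ cannot be parsed into a legal (C)V syllable (no codas are permitted; onsets are limited to one consonant).
Inserting the epenthetic vowel yields /h/ → /hu/, /g/ → /gu/, /x/ → /xu/.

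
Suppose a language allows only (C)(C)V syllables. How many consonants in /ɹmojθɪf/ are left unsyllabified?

1

The consonants /f/ cannot be parsed into a legal (C)(C)V syllable (no codas are permitted; onsets may contain at most 2 consonants).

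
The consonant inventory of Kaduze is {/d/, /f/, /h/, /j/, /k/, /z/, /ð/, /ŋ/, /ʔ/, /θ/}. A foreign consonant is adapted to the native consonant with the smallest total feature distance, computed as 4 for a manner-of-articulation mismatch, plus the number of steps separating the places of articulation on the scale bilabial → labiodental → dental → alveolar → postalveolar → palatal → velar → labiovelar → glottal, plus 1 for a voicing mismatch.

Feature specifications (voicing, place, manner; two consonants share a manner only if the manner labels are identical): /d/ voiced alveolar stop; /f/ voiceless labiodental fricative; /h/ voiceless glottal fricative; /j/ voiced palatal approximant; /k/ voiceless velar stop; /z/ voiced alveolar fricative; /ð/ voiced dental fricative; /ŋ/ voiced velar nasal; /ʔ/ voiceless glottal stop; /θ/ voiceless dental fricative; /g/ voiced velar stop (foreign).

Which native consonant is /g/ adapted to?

/k/ is closest: same manner (stop), place distance 0 (velar→velar), voicing differs (+1); total 1. Next closest is /d/ at distance 3.

k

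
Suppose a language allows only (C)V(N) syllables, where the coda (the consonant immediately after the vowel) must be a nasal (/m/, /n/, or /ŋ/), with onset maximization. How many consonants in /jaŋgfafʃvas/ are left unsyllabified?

The consonants /g/, /f/, /ʃ/, /s/ cannot be parsed into a legal (C)V(N) syllable (only a nasal (/m/, /n/, or /ŋ/) is licensed in coda position; onsets are limited to one consonant).

4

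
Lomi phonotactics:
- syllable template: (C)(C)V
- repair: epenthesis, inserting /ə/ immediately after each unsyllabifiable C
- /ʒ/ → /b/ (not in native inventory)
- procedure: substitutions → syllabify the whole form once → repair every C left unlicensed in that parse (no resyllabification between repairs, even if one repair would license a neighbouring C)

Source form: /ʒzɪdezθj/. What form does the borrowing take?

bzɪdezəθəjə

Substitution: /ʒ/ → /b/, giving /bzɪdezθj/.
Syllabifying with onset maximization leaves /z/, /θ/, /j/ stranded (no codas are permitted; onsets may contain at most 2 consonants).
Epenthesis after each stranded consonant: /z/ → /zə/, /θ/ → /θə/, /j/ → /jə/.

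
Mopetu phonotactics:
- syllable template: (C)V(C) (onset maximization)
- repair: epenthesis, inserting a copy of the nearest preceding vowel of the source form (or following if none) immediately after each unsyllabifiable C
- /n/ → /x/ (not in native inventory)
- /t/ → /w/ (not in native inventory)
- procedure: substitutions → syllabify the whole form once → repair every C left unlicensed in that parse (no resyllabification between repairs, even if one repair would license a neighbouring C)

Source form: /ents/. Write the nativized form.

exwese

Substitution: /n/ → /x/, /t/ → /w/, giving /exws/.
The consonants /w/, /s/ cannot be parsed into a legal (C)V(C) syllable (at most one coda consonant is licensed; onsets are limited to one consonant).
Epenthesis after each stranded consonant: /w/ → /we/, /s/ → /se/.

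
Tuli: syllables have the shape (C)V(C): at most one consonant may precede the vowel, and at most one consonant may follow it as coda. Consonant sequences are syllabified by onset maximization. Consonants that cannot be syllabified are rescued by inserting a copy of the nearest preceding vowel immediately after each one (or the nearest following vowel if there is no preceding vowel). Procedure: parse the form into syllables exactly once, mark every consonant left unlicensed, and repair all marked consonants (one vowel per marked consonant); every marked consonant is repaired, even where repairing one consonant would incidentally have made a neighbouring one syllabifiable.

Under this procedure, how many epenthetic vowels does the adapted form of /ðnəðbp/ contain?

3

The unsyllabifiable consonants are /ð/, /b/, /p/; each receives one epenthetic vowel.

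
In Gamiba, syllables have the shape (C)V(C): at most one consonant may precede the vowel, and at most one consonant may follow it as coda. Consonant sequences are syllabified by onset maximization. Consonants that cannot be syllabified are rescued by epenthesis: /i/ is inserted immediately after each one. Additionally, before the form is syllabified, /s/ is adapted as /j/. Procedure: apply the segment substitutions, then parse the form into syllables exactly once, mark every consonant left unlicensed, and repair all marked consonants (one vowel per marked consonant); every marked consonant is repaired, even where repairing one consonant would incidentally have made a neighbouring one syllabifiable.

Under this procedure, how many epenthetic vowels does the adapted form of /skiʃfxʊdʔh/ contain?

4

After substitution the input is /jkiʃfxʊdʔh/.
The unsyllabifiable consonants are /j/, /f/, /ʔ/, /h/; each receives one epenthetic vowel.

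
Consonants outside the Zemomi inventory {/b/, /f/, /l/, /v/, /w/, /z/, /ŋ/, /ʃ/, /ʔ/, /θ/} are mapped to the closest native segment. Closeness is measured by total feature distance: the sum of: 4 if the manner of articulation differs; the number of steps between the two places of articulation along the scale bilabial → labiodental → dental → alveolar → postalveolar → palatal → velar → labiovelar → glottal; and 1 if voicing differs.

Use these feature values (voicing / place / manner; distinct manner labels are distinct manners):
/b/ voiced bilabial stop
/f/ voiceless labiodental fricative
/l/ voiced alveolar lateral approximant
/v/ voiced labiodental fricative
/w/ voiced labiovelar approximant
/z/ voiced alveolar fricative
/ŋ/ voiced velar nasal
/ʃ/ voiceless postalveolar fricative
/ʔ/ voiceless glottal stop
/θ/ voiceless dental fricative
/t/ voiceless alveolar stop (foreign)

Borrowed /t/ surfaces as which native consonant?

/b/ is closest: same manner (stop), place distance 3 (alveolar→bilabial), voicing differs (+1); total 4. Next closest is /l/ at distance 5.

b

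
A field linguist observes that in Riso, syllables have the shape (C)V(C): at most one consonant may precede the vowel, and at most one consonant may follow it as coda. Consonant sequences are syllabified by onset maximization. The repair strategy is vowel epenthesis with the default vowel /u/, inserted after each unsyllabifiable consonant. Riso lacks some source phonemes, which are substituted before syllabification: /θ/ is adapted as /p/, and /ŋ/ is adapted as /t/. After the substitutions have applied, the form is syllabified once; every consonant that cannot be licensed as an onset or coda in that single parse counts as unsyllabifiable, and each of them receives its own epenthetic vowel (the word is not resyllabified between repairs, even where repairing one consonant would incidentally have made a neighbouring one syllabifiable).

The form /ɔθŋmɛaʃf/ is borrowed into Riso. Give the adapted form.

ɔptumɛaʃfu

Substitution: /θ/ → /p/, /ŋ/ → /t/, giving /ɔptmɛaʃf/.
Syllabifying with onset maximization leaves /t/, /f/ stranded (at most one coda consonant is licensed; onsets are limited to one consonant).
Each unlicensed consonant becomes the onset of a new syllable: /t/ → /tu/, /f/ → /fu/.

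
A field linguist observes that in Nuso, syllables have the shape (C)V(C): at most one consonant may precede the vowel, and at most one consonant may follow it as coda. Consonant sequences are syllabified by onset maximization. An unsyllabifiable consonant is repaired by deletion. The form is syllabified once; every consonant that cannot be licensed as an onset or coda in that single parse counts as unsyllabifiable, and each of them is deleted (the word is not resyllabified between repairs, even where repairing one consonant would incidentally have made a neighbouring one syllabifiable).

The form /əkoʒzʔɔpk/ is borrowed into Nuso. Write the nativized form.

The consonants /z/, /k/ cannot be parsed into a legal (C)V(C) syllable (at most one coda consonant is licensed; onsets are limited to one consonant).
Deletion applies to /z/, /k/.

əkoʒʔɔp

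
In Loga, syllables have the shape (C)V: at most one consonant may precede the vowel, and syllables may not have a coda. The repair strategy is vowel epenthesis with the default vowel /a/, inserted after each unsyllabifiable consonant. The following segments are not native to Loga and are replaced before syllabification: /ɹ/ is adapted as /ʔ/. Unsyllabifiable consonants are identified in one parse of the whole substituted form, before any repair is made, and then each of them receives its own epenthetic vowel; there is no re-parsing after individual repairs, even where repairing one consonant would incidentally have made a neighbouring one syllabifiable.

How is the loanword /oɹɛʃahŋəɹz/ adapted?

Substitution: /ɹ/ → /ʔ/, giving /oʔɛʃahŋəʔz/.
Under (C)V, the unsyllabifiable consonants are /h/, /ʔ/, /z/ (no codas are permitted; onsets are limited to one consonant).
Inserting the epenthetic vowel yields /h/ → /ha/, /ʔ/ → /ʔa/, /z/ → /za/.

oʔɛʃahaŋəʔaza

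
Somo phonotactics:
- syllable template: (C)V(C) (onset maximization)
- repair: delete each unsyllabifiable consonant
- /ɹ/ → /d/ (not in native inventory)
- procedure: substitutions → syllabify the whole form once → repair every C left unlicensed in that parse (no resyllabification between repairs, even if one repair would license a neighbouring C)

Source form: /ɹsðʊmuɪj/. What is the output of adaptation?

Substitution: /ɹ/ → /d/, giving /dsðʊmuɪj/.
Syllabifying with onset maximization leaves /d/, /s/ stranded (at most one coda consonant is licensed; onsets are limited to one consonant).
Deletion applies to /d/, /s/.

ðʊmuɪj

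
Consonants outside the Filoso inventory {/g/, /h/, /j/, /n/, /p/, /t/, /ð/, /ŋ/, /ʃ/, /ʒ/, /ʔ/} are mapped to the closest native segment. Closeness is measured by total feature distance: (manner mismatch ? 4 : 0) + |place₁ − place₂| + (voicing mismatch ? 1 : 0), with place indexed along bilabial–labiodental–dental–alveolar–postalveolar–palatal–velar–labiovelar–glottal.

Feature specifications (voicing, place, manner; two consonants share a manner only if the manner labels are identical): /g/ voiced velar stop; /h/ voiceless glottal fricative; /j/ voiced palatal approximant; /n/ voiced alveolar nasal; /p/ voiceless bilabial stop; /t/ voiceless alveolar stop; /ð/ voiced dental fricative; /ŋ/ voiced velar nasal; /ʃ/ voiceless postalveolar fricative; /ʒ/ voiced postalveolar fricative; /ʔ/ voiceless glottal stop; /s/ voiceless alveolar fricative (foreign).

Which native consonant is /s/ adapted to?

/ʃ/ is closest: same manner (fricative), place distance 1 (alveolar→postalveolar), same voicing; total 1. Next closest is /ð/ at distance 2.

ʃ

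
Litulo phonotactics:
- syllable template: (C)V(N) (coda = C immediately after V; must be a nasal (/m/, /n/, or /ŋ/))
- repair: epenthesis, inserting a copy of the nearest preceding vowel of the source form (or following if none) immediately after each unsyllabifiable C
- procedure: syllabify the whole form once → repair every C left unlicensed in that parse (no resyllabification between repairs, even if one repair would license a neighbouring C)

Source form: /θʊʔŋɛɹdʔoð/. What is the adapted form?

θʊʔʊŋɛɹɛdɛʔoðo

Syllabifying with onset maximization leaves /ʔ/, /ɹ/, /d/, /ð/ stranded (only a nasal (/m/, /n/, or /ŋ/) is licensed in coda position; onsets are limited to one consonant).
Epenthesis after each stranded consonant: /ʔ/ → /ʔʊ/, /ɹ/ → /ɹɛ/, /d/ → /dɛ/, /ð/ → /ðo/.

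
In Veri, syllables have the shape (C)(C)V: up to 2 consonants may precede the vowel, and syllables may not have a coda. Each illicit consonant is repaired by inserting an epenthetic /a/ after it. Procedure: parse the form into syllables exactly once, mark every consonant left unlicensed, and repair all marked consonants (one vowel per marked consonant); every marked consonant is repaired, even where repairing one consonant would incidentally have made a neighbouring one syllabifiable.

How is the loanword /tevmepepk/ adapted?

The consonants /p/, /k/ cannot be parsed into a legal (C)(C)V syllable (no codas are permitted; onsets may contain at most 2 consonants).
Each unlicensed consonant becomes the onset of a new syllable: /p/ → /pa/, /k/ → /ka/.

tevmepepaka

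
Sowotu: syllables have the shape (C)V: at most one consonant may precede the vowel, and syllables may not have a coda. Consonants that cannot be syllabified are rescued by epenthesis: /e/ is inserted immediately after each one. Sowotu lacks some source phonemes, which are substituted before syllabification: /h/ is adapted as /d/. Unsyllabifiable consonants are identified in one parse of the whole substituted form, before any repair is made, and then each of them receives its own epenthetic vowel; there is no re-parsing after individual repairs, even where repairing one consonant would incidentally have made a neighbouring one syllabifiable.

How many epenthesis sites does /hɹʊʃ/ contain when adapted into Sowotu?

After substitution the input is /dɹʊʃ/.
The unsyllabifiable consonants are /d/, /ʃ/; each receives one epenthetic vowel.

2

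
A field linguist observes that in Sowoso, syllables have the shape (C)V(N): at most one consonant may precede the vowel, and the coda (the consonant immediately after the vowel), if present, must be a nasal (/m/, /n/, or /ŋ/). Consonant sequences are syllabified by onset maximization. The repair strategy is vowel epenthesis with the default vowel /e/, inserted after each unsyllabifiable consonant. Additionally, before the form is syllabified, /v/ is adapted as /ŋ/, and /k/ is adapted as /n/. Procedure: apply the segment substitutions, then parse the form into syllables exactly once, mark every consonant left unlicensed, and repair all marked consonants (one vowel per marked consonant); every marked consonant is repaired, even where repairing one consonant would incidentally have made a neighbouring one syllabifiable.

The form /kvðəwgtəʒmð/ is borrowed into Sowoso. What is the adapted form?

Substitution: /k/ → /n/, /v/ → /ŋ/, giving /nŋðəwgtəʒmð/.
The consonants /n/, /ŋ/, /w/, /g/, /ʒ/, /m/, /ð/ cannot be parsed into a legal (C)V(N) syllable (only a nasal (/m/, /n/, or /ŋ/) is licensed in coda position; onsets are limited to one consonant).
Each unlicensed consonant becomes the onset of a new syllable: /n/ → /ne/, /ŋ/ → /ŋe/, /w/ → /we/, /g/ → /ge/, /ʒ/ → /ʒe/, /m/ → /me/, /ð/ → /ðe/.

neŋeðəwegetəʒemeðe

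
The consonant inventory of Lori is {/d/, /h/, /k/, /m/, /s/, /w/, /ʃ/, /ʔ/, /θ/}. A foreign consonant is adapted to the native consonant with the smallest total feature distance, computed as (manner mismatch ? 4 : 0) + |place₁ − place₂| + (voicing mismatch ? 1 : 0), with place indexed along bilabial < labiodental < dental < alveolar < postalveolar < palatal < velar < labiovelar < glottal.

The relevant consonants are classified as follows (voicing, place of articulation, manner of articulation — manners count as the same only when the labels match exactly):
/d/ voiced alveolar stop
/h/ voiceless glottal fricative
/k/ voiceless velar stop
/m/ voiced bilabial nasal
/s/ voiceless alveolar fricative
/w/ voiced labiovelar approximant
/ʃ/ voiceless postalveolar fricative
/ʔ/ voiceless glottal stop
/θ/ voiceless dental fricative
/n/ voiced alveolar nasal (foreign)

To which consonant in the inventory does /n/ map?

/m/ is closest: same manner (nasal), place distance 3 (alveolar→bilabial), same voicing; total 3. Next closest is /d/ at distance 4.

m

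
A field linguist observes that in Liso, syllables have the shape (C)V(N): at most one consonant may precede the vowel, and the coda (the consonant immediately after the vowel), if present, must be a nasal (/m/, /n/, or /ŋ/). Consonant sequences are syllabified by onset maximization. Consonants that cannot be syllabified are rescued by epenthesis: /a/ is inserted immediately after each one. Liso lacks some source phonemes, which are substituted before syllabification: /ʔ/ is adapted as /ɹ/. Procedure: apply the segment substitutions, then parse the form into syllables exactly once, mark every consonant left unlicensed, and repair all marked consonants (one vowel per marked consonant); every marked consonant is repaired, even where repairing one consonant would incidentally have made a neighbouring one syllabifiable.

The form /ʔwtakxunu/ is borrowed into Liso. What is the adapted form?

Substitution: /ʔ/ → /ɹ/, giving /ɹwtakxunu/.
Under (C)V(N), the unsyllabifiable consonants are /ɹ/, /w/, /k/ (only a nasal (/m/, /n/, or /ŋ/) is licensed in coda position; onsets are limited to one consonant).
Each unlicensed consonant becomes the onset of a new syllable: /ɹ/ → /ɹa/, /w/ → /wa/, /k/ → /ka/.

ɹawatakaxunu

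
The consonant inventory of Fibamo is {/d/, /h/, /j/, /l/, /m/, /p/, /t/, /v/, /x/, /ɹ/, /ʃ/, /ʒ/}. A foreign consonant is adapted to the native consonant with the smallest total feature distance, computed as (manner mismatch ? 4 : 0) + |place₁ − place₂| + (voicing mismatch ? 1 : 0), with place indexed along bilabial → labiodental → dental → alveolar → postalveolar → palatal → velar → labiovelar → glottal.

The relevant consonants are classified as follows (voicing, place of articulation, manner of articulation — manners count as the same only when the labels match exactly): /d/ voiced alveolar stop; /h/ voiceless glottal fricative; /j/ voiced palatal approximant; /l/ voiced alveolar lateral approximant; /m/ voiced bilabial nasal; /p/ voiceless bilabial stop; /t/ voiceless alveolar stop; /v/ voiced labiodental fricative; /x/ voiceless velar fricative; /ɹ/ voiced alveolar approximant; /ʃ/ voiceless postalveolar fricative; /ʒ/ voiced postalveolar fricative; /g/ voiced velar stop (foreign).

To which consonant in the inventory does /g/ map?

/d/ is closest: same manner (stop), place distance 3 (velar→alveolar), same voicing; total 3. Next closest is /t/ at distance 4.

d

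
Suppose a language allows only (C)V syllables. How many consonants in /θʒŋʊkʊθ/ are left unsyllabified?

3

Syllabifying with onset maximization leaves /θ/, /ʒ/, /θ/ stranded (no codas are permitted; onsets are limited to one consonant).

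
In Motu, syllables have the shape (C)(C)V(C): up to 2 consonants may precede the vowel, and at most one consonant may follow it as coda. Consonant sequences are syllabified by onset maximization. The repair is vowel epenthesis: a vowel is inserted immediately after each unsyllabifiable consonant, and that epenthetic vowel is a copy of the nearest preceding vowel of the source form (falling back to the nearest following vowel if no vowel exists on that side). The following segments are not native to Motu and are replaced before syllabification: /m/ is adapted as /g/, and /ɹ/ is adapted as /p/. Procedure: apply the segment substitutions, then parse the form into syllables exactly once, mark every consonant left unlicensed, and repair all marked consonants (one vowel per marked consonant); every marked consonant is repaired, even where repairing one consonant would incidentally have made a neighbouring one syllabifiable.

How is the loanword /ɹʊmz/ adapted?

Substitution: /ɹ/ → /p/, /m/ → /g/, giving /pʊgz/.
The consonants /z/ cannot be parsed into a legal (C)(C)V(C) syllable (at most one coda consonant is licensed; onsets may contain at most 2 consonants).
Inserting the epenthetic vowel yields /z/ → /zʊ/.

pʊgzʊ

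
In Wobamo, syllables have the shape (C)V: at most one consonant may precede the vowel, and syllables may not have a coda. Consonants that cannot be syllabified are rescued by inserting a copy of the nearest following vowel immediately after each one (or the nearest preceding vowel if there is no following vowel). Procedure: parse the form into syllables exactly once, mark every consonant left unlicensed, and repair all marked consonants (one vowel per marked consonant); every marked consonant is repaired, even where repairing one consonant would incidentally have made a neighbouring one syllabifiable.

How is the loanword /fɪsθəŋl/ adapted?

Under (C)V, the unsyllabifiable consonants are /s/, /ŋ/, /l/ (no codas are permitted; onsets are limited to one consonant).
Each unlicensed consonant becomes the onset of a new syllable: /s/ → /sə/, /ŋ/ → /ŋə/, /l/ → /lə/.

fɪsəθəŋələ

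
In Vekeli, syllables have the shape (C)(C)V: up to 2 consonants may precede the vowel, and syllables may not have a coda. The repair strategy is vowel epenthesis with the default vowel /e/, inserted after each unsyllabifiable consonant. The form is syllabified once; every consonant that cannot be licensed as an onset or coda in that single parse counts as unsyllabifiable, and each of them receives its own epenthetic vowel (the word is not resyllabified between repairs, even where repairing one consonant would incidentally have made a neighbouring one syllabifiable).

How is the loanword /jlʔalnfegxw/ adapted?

jelʔalenfegexewe

Syllabifying with onset maximization leaves /j/, /l/, /g/, /x/, /w/ stranded (no codas are permitted; onsets may contain at most 2 consonants).
Inserting the epenthetic vowel yields /j/ → /je/, /l/ → /le/, /g/ → /ge/, /x/ → /xe/, /w/ → /we/.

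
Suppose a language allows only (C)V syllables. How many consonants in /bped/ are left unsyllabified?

The consonants /b/, /d/ cannot be parsed into a legal (C)V syllable (no codas are permitted; onsets are limited to one consonant).

2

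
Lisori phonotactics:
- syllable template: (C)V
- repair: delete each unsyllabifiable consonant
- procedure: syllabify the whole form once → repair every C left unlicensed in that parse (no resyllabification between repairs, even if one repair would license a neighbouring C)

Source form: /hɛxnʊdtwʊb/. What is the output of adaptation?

hɛnʊwʊ

Syllabifying with onset maximization leaves /x/, /d/, /t/, /b/ stranded (no codas are permitted; onsets are limited to one consonant).
Deletion applies to /x/, /d/, /t/, /b/.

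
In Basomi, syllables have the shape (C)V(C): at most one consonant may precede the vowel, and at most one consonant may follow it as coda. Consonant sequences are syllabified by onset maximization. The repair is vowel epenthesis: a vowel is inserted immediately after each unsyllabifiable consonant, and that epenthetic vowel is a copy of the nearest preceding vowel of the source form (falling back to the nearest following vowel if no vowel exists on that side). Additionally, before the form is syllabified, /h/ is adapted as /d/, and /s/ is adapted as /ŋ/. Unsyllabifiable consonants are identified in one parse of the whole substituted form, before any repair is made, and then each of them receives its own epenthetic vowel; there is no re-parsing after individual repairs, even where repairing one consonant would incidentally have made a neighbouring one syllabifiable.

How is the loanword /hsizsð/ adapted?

Substitution: /h/ → /d/, /s/ → /ŋ/, giving /dŋizŋð/.
Under (C)V(C), the unsyllabifiable consonants are /d/, /ŋ/, /ð/ (at most one coda consonant is licensed; onsets are limited to one consonant).
Epenthesis after each stranded consonant: /d/ → /di/, /ŋ/ → /ŋi/, /ð/ → /ði/.

diŋizŋiði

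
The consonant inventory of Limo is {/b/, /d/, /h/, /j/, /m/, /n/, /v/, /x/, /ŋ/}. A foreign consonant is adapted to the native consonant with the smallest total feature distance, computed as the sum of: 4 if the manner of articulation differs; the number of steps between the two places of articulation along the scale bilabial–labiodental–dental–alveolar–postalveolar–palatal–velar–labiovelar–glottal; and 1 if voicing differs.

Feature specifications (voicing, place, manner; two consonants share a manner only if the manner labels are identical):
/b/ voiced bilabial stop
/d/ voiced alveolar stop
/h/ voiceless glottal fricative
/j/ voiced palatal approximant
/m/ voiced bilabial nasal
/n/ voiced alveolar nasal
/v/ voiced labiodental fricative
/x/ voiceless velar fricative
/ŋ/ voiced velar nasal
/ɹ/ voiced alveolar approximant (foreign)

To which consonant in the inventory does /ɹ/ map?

j

/j/ is closest: same manner (approximant), place distance 2 (alveolar→palatal), same voicing; total 2. Next closest is /d/ at distance 4.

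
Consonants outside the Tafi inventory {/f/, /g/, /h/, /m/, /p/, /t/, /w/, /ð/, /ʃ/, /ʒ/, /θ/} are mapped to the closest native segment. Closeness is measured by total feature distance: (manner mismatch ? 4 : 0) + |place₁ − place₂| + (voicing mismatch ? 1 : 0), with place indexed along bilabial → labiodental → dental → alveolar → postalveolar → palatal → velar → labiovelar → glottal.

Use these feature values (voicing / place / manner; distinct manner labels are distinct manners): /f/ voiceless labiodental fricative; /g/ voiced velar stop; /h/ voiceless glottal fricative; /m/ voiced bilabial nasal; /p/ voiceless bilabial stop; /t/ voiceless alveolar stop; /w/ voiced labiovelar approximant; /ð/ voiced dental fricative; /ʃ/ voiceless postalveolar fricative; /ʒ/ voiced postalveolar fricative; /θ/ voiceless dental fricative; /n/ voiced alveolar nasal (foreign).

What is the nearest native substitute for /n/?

m

/m/ is closest: same manner (nasal), place distance 3 (alveolar→bilabial), same voicing; total 3. Next closest is /t/ at distance 5.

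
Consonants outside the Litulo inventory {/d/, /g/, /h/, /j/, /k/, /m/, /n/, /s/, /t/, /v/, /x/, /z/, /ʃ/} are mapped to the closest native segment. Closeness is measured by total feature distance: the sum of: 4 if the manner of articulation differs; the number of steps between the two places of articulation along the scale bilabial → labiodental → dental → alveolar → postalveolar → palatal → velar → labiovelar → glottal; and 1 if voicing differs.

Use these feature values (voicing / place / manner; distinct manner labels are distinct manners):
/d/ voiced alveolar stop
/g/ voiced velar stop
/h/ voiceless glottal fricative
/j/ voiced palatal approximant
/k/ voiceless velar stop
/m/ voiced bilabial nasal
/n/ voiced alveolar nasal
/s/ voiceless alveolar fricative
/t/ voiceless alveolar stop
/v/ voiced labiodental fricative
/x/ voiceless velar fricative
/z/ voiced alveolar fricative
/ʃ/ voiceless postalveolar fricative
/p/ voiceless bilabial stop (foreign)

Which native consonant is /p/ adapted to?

/t/ is closest: same manner (stop), place distance 3 (bilabial→alveolar), same voicing; total 3. Next closest is /d/ at distance 4.

t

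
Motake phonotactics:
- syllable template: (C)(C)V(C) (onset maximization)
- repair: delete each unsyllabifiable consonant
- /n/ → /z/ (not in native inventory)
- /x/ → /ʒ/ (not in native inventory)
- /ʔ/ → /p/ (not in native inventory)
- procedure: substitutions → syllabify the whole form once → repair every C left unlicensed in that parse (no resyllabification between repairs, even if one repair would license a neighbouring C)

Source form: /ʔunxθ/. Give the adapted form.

Substitution: /ʔ/ → /p/, /n/ → /z/, /x/ → /ʒ/, giving /puzʒθ/.
Under (C)(C)V(C), the unsyllabifiable consonants are /ʒ/, /θ/ (at most one coda consonant is licensed; onsets may contain at most 2 consonants).
Each unlicensed consonant is deleted: /ʒ/, /θ/.

puz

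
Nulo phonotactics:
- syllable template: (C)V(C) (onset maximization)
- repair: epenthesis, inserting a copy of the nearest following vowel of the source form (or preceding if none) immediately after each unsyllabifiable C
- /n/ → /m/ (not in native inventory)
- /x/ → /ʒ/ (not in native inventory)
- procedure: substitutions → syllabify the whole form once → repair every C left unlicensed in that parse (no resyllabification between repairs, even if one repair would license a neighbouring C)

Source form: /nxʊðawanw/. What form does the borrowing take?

Substitution: /n/ → /m/, /x/ → /ʒ/, giving /mʒʊðawamw/.
Under (C)V(C), the unsyllabifiable consonants are /m/, /w/ (at most one coda consonant is licensed; onsets are limited to one consonant).
Epenthesis after each stranded consonant: /m/ → /mʊ/, /w/ → /wa/.

mʊʒʊðawamwa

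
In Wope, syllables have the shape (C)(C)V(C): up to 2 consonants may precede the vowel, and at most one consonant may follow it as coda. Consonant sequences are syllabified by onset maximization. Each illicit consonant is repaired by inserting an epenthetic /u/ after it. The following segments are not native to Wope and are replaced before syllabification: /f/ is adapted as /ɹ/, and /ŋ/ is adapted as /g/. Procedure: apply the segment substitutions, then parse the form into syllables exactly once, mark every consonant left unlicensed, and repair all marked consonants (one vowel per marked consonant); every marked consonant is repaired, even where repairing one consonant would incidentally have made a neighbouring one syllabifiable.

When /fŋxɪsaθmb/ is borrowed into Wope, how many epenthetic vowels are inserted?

3

After substitution the input is /ɹgxɪsaθmb/.
The unsyllabifiable consonants are /ɹ/, /m/, /b/; each receives one epenthetic vowel.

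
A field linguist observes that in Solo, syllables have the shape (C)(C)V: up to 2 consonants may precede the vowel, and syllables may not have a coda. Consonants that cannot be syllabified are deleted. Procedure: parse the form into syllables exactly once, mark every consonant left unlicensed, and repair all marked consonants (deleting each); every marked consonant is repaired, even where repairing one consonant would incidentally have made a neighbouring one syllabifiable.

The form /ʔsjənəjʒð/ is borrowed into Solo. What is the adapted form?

The consonants /ʔ/, /j/, /ʒ/, /ð/ cannot be parsed into a legal (C)(C)V syllable (no codas are permitted; onsets may contain at most 2 consonants).
Each unlicensed consonant is deleted: /ʔ/, /j/, /ʒ/, /ð/.

sjənə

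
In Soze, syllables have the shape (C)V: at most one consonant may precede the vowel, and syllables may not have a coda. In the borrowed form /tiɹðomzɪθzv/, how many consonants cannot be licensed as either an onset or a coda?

The consonants /ɹ/, /m/, /θ/, /z/, /v/ cannot be parsed into a legal (C)V syllable (no codas are permitted; onsets are limited to one consonant).

5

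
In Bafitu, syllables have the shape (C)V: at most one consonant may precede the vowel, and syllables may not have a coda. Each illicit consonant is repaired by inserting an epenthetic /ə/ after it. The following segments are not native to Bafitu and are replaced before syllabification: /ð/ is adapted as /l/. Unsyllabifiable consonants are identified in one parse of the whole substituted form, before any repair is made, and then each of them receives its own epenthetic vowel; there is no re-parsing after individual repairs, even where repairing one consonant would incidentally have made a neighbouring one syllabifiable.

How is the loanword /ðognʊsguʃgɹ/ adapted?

logənʊsəguʃəgəɹə

Substitution: /ð/ → /l/, giving /lognʊsguʃgɹ/.
Syllabifying with onset maximization leaves /g/, /s/, /ʃ/, /g/, /ɹ/ stranded (no codas are permitted; onsets are limited to one consonant).
Each unlicensed consonant becomes the onset of a new syllable: /g/ → /gə/, /s/ → /sə/, /ʃ/ → /ʃə/, /g/ → /gə/, /ɹ/ → /ɹə/.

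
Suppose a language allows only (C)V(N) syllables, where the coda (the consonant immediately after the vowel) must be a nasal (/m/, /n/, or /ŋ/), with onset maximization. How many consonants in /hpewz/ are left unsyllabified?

Under (C)V(N), the unsyllabifiable consonants are /h/, /w/, /z/ (only a nasal (/m/, /n/, or /ŋ/) is licensed in coda position; onsets are limited to one consonant).

3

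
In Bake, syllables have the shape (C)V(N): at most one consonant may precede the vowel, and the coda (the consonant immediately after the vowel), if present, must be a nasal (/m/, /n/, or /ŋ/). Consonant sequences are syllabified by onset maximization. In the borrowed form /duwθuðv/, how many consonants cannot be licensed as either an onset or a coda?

3

Syllabifying with onset maximization leaves /w/, /ð/, /v/ stranded (only a nasal (/m/, /n/, or /ŋ/) is licensed in coda position; onsets are limited to one consonant).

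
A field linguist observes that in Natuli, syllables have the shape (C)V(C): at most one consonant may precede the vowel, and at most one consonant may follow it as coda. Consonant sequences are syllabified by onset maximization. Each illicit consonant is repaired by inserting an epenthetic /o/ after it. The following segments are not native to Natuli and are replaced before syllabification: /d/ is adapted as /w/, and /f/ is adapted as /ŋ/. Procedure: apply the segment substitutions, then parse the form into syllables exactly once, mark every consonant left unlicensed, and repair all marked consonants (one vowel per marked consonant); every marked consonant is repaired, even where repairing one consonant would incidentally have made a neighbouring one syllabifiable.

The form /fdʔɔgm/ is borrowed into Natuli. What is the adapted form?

ŋowoʔɔgmo

Substitution: /f/ → /ŋ/, /d/ → /w/, giving /ŋwʔɔgm/.
The consonants /ŋ/, /w/, /m/ cannot be parsed into a legal (C)V(C) syllable (at most one coda consonant is licensed; onsets are limited to one consonant).
Each unlicensed consonant becomes the onset of a new syllable: /ŋ/ → /ŋo/, /w/ → /wo/, /m/ → /mo/.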